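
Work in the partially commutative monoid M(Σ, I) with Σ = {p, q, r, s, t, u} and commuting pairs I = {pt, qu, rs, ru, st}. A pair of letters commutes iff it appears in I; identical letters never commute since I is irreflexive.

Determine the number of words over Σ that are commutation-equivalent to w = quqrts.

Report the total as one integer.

piece 0:q — minimal
piece 1:u — minimal
piece 2:q rests on {0:q}
piece 3:r rests on {2:q}
piece 4:t rests on {1:u, 3:r}
piece 5:s rests on {1:u, 2:q}
minimal pieces: {0:q, 1:u}
ways to finish when only these pieces remain (= sum over removing one remaining piece with nothing left below it):
  1 left: {4}→1  {5}→1
  2 left: {3,4}→1  {4,5}→2
  3 left: {1,4,5}→2  {3,4,5}→3
  4 left: {1,3,4,5}→5  {2,3,4,5}→3
  placing 0:q first → 8 extensions
  placing 1:u first → 3 extensions
total linear extensions = 11

11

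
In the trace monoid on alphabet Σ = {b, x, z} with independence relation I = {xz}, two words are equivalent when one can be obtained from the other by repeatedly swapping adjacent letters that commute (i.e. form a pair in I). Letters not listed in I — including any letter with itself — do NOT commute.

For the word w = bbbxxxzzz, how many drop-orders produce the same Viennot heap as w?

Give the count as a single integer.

drop 0:b onto floor
drop 1:b onto {0:b}
drop 2:b onto {1:b}
drop 3:x onto {2:b}
drop 4:x onto {3:x}
drop 5:x onto {4:x}
drop 6:z onto {2:b}
drop 7:z onto {6:z}
drop 8:z onto {7:z}
ground layer = {0:b}
drop-orders for the pieces not yet dropped (sum over which currently-grounded one goes next):
  1 to go: {5} 1  {8} 1
  2 to go: {4,5} 1  {5,8} 2  {7,8} 1
  3 to go: {3,4,5} 1  {4,5,8} 3  {5,7,8} 3  {6,7,8} 1
  4 to go: {3,4,5,8} 4  {4,5,7,8} 6  {5,6,7,8} 4
  5 to go: {3,4,5,7,8} 10  {4,5,6,7,8} 10
  6 to go: {3,4,5,6,7,8} 20
  7 to go: {2,3,4,5,6,7,8} 20
  if 0:b drops first: 20 orders

20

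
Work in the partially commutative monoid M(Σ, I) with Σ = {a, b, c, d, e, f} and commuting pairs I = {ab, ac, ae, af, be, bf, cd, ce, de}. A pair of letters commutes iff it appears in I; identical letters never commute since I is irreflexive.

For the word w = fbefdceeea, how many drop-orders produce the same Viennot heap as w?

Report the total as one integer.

285

0(f) covers ∅
1(b) covers ∅
2(e) covers 0:f
3(f) covers 2:e
4(d) covers 1:b, 3:f
5(c) covers 1:b, 3:f
6(e) covers 3:f
7(e) covers 6:e
8(e) covers 7:e
9(a) covers 4:d
floor of heap: 0:f, 1:b
completions by unplaced set U, small U first (add the entries for U minus each lowest piece of U):
  |U|=1: {5}:1  {8}:1  {9}:1
  |U|=2: {4,9}:1  {5,8}:2  {5,9}:2  {7,8}:1  {8,9}:2
  |U|=3: {4,5,9}:3  {4,8,9}:3  {5,7,8}:3  {5,8,9}:6  {6,7,8}:1  {7,8,9}:3
  |U|=4: {1,4,5,9}:3  {4,5,8,9}:12  {4,7,8,9}:6  {5,6,7,8}:4  {5,7,8,9}:12  {6,7,8,9}:4
  |U|=5: {1,4,5,8,9}:15  {4,5,7,8,9}:30  {4,6,7,8,9}:10  {5,6,7,8,9}:20
  |U|=6: {1,4,5,7,8,9}:45  {4,5,6,7,8,9}:60
  |U|=7: {1,4,5,6,7,8,9}:105  {3,4,5,6,7,8,9}:60
  |U|=8: {1,3,4,5,6,7,8,9}:165  {2,3,4,5,6,7,8,9}:60
  start at 0(f): 225
  start at 1(b): 60
sum over floor = 285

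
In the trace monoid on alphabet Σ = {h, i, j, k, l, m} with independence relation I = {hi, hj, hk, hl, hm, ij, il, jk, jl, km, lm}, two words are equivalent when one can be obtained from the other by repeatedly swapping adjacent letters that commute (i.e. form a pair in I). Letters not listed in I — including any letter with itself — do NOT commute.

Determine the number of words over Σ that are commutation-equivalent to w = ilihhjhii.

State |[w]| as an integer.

2520

piece 0:i — minimal
piece 1:l — minimal
piece 2:i rests on {0:i}
piece 3:h — minimal
piece 4:h rests on {3:h}
piece 5:j — minimal
piece 6:h rests on {4:h}
piece 7:i rests on {2:i}
piece 8:i rests on {7:i}
minimal pieces: {0:i, 1:l, 3:h, 5:j}
ways to finish when only these pieces remain (= sum over removing one remaining piece with nothing left below it):
  1 left: {1}→1  {5}→1  {6}→1  {8}→1
  2 left: {1,5}→2  {1,6}→2  {1,8}→2  {4,6}→1  {5,6}→2  {5,8}→2  {6,8}→2  {7,8}→1
  3 left: {1,4,6}→3  {1,5,6}→6  {1,5,8}→6  {1,6,8}→6  {1,7,8}→3  {2,7,8}→1  {3,4,6}→1  {4,5,6}→3  {4,6,8}→3  {5,6,8}→6  {5,7,8}→3  {6,7,8}→3
  4 left: {0,2,7,8}→1  {1,2,7,8}→4  {1,3,4,6}→4  {1,4,5,6}→12  {1,4,6,8}→12  {1,5,6,8}→24  {1,5,7,8}→12  {1,6,7,8}→12  {2,5,7,8}→4  {2,6,7,8}→4  {3,4,5,6}→4  {3,4,6,8}→4  {4,5,6,8}→12  {4,6,7,8}→6  {5,6,7,8}→12
  5 left: {0,1,2,7,8}→5  {0,2,5,7,8}→5  {0,2,6,7,8}→5  {1,2,5,7,8}→20  {1,2,6,7,8}→20  {1,3,4,5,6}→20  {1,3,4,6,8}→20  {1,4,5,6,8}→60  {1,4,6,7,8}→30  {1,5,6,7,8}→60  {2,4,6,7,8}→10  {2,5,6,7,8}→20  {3,4,5,6,8}→20  {3,4,6,7,8}→10  {4,5,6,7,8}→30
  6 left: {0,1,2,5,7,8}→30  {0,1,2,6,7,8}→30  {0,2,4,6,7,8}→15  {0,2,5,6,7,8}→30  {1,2,4,6,7,8}→60  {1,2,5,6,7,8}→120  {1,3,4,5,6,8}→120  {1,3,4,6,7,8}→60  {1,4,5,6,7,8}→180  {2,3,4,6,7,8}→20  {2,4,5,6,7,8}→60  {3,4,5,6,7,8}→60
  7 left: {0,1,2,4,6,7,8}→105  {0,1,2,5,6,7,8}→210  {0,2,3,4,6,7,8}→35  {0,2,4,5,6,7,8}→105  {1,2,3,4,6,7,8}→140  {1,2,4,5,6,7,8}→420  {1,3,4,5,6,7,8}→420  {2,3,4,5,6,7,8}→140
  placing 0:i first → 1120 extensions
  placing 1:l first → 280 extensions
  placing 3:h first → 840 extensions
  placing 5:j first → 280 extensions
total linear extensions = 2520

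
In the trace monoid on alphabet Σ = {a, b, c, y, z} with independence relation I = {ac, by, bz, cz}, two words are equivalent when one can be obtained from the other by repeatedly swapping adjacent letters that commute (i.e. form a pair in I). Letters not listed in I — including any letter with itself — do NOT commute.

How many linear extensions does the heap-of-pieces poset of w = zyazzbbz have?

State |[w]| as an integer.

10

piece 0:z — minimal
piece 1:y rests on {0:z}
piece 2:a rests on {1:y}
piece 3:z rests on {2:a}
piece 4:z rests on {3:z}
piece 5:b rests on {2:a}
piece 6:b rests on {5:b}
piece 7:z rests on {4:z}
minimal pieces: {0:z}
ways to finish when only these pieces remain (= sum over removing one remaining piece with nothing left below it):
  1 left: {6}→1  {7}→1
  2 left: {4,7}→1  {5,6}→1  {6,7}→2
  3 left: {3,4,7}→1  {4,6,7}→3  {5,6,7}→3
  4 left: {3,4,6,7}→4  {4,5,6,7}→6
  5 left: {3,4,5,6,7}→10
  6 left: {2,3,4,5,6,7}→10
  placing 0:z first → 10 extensions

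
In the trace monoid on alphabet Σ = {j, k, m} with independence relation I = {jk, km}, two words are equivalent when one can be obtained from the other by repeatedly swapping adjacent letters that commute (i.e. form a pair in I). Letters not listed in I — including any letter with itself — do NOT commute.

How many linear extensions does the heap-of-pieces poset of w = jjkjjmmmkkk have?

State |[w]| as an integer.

drop 0:j onto floor
drop 1:j onto {0:j}
drop 2:k onto floor
drop 3:j onto {1:j}
drop 4:j onto {3:j}
drop 5:m onto {4:j}
drop 6:m onto {5:m}
drop 7:m onto {6:m}
drop 8:k onto {2:k}
drop 9:k onto {8:k}
drop 10:k onto {9:k}
ground layer = {0:j, 2:k}
drop-orders for the pieces not yet dropped (sum over which currently-grounded one goes next):
  1 to go: {7} 1  {10} 1
  2 to go: {6,7} 1  {7,10} 2  {9,10} 1
  3 to go: {5,6,7} 1  {6,7,10} 3  {7,9,10} 3  {8,9,10} 1
  4 to go: {2,8,9,10} 1  {4,5,6,7} 1  {5,6,7,10} 4  {6,7,9,10} 6  {7,8,9,10} 4
  5 to go: {2,7,8,9,10} 5  {3,4,5,6,7} 1  {4,5,6,7,10} 5  {5,6,7,9,10} 10  {6,7,8,9,10} 10
  6 to go: {1,3,4,5,6,7} 1  {2,6,7,8,9,10} 15  {3,4,5,6,7,10} 6  {4,5,6,7,9,10} 15  {5,6,7,8,9,10} 20
  7 to go: {0,1,3,4,5,6,7} 1  {1,3,4,5,6,7,10} 7  {2,5,6,7,8,9,10} 35  {3,4,5,6,7,9,10} 21  {4,5,6,7,8,9,10} 35
  8 to go: {0,1,3,4,5,6,7,10} 8  {1,3,4,5,6,7,9,10} 28  {2,4,5,6,7,8,9,10} 70  {3,4,5,6,7,8,9,10} 56
  9 to go: {0,1,3,4,5,6,7,9,10} 36  {1,3,4,5,6,7,8,9,10} 84  {2,3,4,5,6,7,8,9,10} 126
  if 0:j drops first: 210 orders
  if 2:k drops first: 120 orders
heap linearizations: 330

330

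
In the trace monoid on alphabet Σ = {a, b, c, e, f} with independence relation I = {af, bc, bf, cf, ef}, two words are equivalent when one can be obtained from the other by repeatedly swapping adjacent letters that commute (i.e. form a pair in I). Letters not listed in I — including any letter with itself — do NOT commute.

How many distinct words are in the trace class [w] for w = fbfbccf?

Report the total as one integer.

#0=f has no predecessor
#1=b has no predecessor
#2=f depends on [0:f]
#3=b depends on [1:b]
#4=c has no predecessor
#5=c depends on [4:c]
#6=f depends on [2:f]
sources: [0:f, 1:b, 4:c]
N(rest) = Σ N(rest − s) over sources s of rest; N(one piece) = 1:
  size 1 → [3]=1  [5]=1  [6]=1
  size 2 → [1,3]=1  [2,6]=1  [3,5]=2  [3,6]=2  [4,5]=1  [5,6]=2
  size 3 → [0,2,6]=1  [1,3,5]=3  [1,3,6]=3  [2,3,6]=3  [2,5,6]=3  [3,4,5]=3  [3,5,6]=6  [4,5,6]=3
  size 4 → [0,2,3,6]=4  [0,2,5,6]=4  [1,2,3,6]=6  [1,3,4,5]=6  [1,3,5,6]=12  [2,3,5,6]=12  [2,4,5,6]=6  [3,4,5,6]=12
  size 5 → [0,1,2,3,6]=10  [0,2,3,5,6]=20  [0,2,4,5,6]=10  [1,2,3,5,6]=30  [1,3,4,5,6]=30  [2,3,4,5,6]=30
  first=0(f) contributes 90
  first=1(b) contributes 60
  first=4(c) contributes 60
|[w]| = 210

210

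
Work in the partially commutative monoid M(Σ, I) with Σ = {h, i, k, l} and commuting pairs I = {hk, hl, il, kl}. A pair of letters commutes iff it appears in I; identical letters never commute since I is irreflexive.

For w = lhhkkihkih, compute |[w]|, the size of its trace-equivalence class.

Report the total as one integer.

120

piece 0:l — minimal
piece 1:h — minimal
piece 2:h rests on {1:h}
piece 3:k — minimal
piece 4:k rests on {3:k}
piece 5:i rests on {2:h, 4:k}
piece 6:h rests on {5:i}
piece 7:k rests on {5:i}
piece 8:i rests on {6:h, 7:k}
piece 9:h rests on {8:i}
minimal pieces: {0:l, 1:h, 3:k}
ways to finish when only these pieces remain (= sum over removing one remaining piece with nothing left below it):
  1 left: {0}→1  {9}→1
  2 left: {0,9}→2  {8,9}→1
  3 left: {0,8,9}→3  {6,8,9}→1  {7,8,9}→1
  4 left: {0,6,8,9}→4  {0,7,8,9}→4  {6,7,8,9}→2
  5 left: {0,6,7,8,9}→10  {5,6,7,8,9}→2
  6 left: {0,5,6,7,8,9}→12  {2,5,6,7,8,9}→2  {4,5,6,7,8,9}→2
  7 left: {0,2,5,6,7,8,9}→14  {0,4,5,6,7,8,9}→14  {1,2,5,6,7,8,9}→2  {2,4,5,6,7,8,9}→4  {3,4,5,6,7,8,9}→2
  8 left: {0,1,2,5,6,7,8,9}→16  {0,2,4,5,6,7,8,9}→32  {0,3,4,5,6,7,8,9}→16  {1,2,4,5,6,7,8,9}→6  {2,3,4,5,6,7,8,9}→6
  placing 0:l first → 12 extensions
  placing 1:h first → 54 extensions
  placing 3:k first → 54 extensions
total linear extensions = 120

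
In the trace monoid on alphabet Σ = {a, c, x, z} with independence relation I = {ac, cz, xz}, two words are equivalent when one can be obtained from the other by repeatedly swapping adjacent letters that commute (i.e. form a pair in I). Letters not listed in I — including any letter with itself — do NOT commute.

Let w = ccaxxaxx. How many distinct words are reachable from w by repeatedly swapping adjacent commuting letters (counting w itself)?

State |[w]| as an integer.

piece 0:c — minimal
piece 1:c rests on {0:c}
piece 2:a — minimal
piece 3:x rests on {1:c, 2:a}
piece 4:x rests on {3:x}
piece 5:a rests on {4:x}
piece 6:x rests on {5:a}
piece 7:x rests on {6:x}
minimal pieces: {0:c, 2:a}
ways to finish when only these pieces remain (= sum over removing one remaining piece with nothing left below it):
  1 left: {7}→1
  2 left: {6,7}→1
  3 left: {5,6,7}→1
  4 left: {4,5,6,7}→1
  5 left: {3,4,5,6,7}→1
  6 left: {1,3,4,5,6,7}→1  {2,3,4,5,6,7}→1
  placing 0:c first → 2 extensions
  placing 2:a first → 1 extensions
total linear extensions = 3

3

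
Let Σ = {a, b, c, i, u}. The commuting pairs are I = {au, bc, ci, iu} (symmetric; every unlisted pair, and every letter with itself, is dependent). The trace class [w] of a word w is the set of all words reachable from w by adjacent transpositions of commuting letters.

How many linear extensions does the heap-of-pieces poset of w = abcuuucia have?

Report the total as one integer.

drop 0:a onto floor
drop 1:b onto {0:a}
drop 2:c onto {0:a}
drop 3:u onto {1:b, 2:c}
drop 4:u onto {3:u}
drop 5:u onto {4:u}
drop 6:c onto {5:u}
drop 7:i onto {1:b}
drop 8:a onto {6:c, 7:i}
ground layer = {0:a}
drop-orders for the pieces not yet dropped (sum over which currently-grounded one goes next):
  1 to go: {8} 1
  2 to go: {6,8} 1  {7,8} 1
  3 to go: {5,6,8} 1  {6,7,8} 2
  4 to go: {4,5,6,8} 1  {5,6,7,8} 3
  5 to go: {3,4,5,6,8} 1  {4,5,6,7,8} 4
  6 to go: {2,3,4,5,6,8} 1  {3,4,5,6,7,8} 5
  7 to go: {1,3,4,5,6,7,8} 5  {2,3,4,5,6,7,8} 6
  if 0:a drops first: 11 orders

11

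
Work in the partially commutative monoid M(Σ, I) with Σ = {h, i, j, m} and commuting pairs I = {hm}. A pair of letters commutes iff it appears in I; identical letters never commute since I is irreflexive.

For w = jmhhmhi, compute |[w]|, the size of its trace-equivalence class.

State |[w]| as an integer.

0(j) covers ∅
1(m) covers 0:j
2(h) covers 0:j
3(h) covers 2:h
4(m) covers 1:m
5(h) covers 3:h
6(i) covers 4:m, 5:h
floor of heap: 0:j
completions by unplaced set U, small U first (add the entries for U minus each lowest piece of U):
  |U|=1: {6}:1
  |U|=2: {4,6}:1  {5,6}:1
  |U|=3: {1,4,6}:1  {3,5,6}:1  {4,5,6}:2
  |U|=4: {1,4,5,6}:3  {2,3,5,6}:1  {3,4,5,6}:3
  |U|=5: {1,3,4,5,6}:6  {2,3,4,5,6}:4
  start at 0(j): 10

10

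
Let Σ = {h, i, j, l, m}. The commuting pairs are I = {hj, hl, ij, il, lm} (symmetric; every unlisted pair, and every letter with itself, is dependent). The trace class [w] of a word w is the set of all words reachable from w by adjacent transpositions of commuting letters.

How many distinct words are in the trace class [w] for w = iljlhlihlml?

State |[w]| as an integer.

456

piece 0:i — minimal
piece 1:l — minimal
piece 2:j rests on {1:l}
piece 3:l rests on {2:j}
piece 4:h rests on {0:i}
piece 5:l rests on {3:l}
piece 6:i rests on {4:h}
piece 7:h rests on {6:i}
piece 8:l rests on {5:l}
piece 9:m rests on {2:j, 7:h}
piece 10:l rests on {8:l}
minimal pieces: {0:i, 1:l}
ways to finish when only these pieces remain (= sum over removing one remaining piece with nothing left below it):
  1 left: {9}→1  {10}→1
  2 left: {7,9}→1  {8,10}→1  {9,10}→2
  3 left: {5,8,10}→1  {6,7,9}→1  {7,9,10}→3  {8,9,10}→3
  4 left: {3,5,8,10}→1  {4,6,7,9}→1  {5,8,9,10}→4  {6,7,9,10}→4  {7,8,9,10}→6
  5 left: {0,4,6,7,9}→1  {3,5,8,9,10}→5  {4,6,7,9,10}→5  {5,7,8,9,10}→10  {6,7,8,9,10}→10
  6 left: {0,4,6,7,9,10}→6  {2,3,5,8,9,10}→5  {3,5,7,8,9,10}→15  {4,6,7,8,9,10}→15  {5,6,7,8,9,10}→20
  7 left: {0,4,6,7,8,9,10}→21  {1,2,3,5,8,9,10}→5  {2,3,5,7,8,9,10}→20  {3,5,6,7,8,9,10}→35  {4,5,6,7,8,9,10}→35
  8 left: {0,4,5,6,7,8,9,10}→56  {1,2,3,5,7,8,9,10}→25  {2,3,5,6,7,8,9,10}→55  {3,4,5,6,7,8,9,10}→70
  9 left: {0,3,4,5,6,7,8,9,10}→126  {1,2,3,5,6,7,8,9,10}→80  {2,3,4,5,6,7,8,9,10}→125
  placing 0:i first → 205 extensions
  placing 1:l first → 251 extensions
total linear extensions = 456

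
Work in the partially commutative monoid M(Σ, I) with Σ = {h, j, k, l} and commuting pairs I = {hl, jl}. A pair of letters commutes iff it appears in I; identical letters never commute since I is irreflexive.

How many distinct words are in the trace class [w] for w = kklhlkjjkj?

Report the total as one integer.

3

drop 0:k onto floor
drop 1:k onto {0:k}
drop 2:l onto {1:k}
drop 3:h onto {1:k}
drop 4:l onto {2:l}
drop 5:k onto {3:h, 4:l}
drop 6:j onto {5:k}
drop 7:j onto {6:j}
drop 8:k onto {7:j}
drop 9:j onto {8:k}
ground layer = {0:k}
drop-orders for the pieces not yet dropped (sum over which currently-grounded one goes next):
  1 to go: {9} 1
  2 to go: {8,9} 1
  3 to go: {7,8,9} 1
  4 to go: {6,7,8,9} 1
  5 to go: {5,6,7,8,9} 1
  6 to go: {3,5,6,7,8,9} 1  {4,5,6,7,8,9} 1
  7 to go: {2,4,5,6,7,8,9} 1  {3,4,5,6,7,8,9} 2
  8 to go: {2,3,4,5,6,7,8,9} 3
  if 0:k drops first: 3 orders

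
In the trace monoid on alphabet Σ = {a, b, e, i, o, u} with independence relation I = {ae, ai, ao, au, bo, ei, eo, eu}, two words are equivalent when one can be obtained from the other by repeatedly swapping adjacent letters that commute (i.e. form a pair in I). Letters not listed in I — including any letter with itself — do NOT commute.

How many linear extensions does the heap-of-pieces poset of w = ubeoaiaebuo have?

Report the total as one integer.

#0=u has no predecessor
#1=b depends on [0:u]
#2=e depends on [1:b]
#3=o depends on [0:u]
#4=a depends on [1:b]
#5=i depends on [1:b, 3:o]
#6=a depends on [4:a]
#7=e depends on [2:e]
#8=b depends on [5:i, 6:a, 7:e]
#9=u depends on [8:b]
#10=o depends on [9:u]
sources: [0:u]
N(rest) = Σ N(rest − s) over sources s of rest; N(one piece) = 1:
  size 1 → [10]=1
  size 2 → [9,10]=1
  size 3 → [8,9,10]=1
  size 4 → [5,8,9,10]=1  [6,8,9,10]=1  [7,8,9,10]=1
  size 5 → [2,7,8,9,10]=1  [3,5,8,9,10]=1  [4,6,8,9,10]=1  [5,6,8,9,10]=2  [5,7,8,9,10]=2  [6,7,8,9,10]=2
  size 6 → [2,5,7,8,9,10]=3  [2,6,7,8,9,10]=3  [3,5,6,8,9,10]=3  [3,5,7,8,9,10]=3  [4,5,6,8,9,10]=3  [4,6,7,8,9,10]=3  [5,6,7,8,9,10]=6
  size 7 → [2,3,5,7,8,9,10]=6  [2,4,6,7,8,9,10]=6  [2,5,6,7,8,9,10]=12  [3,4,5,6,8,9,10]=6  [3,5,6,7,8,9,10]=12  [4,5,6,7,8,9,10]=12
  size 8 → [2,3,5,6,7,8,9,10]=30  [2,4,5,6,7,8,9,10]=30  [3,4,5,6,7,8,9,10]=30
  size 9 → [1,2,4,5,6,7,8,9,10]=30  [2,3,4,5,6,7,8,9,10]=90
  first=0(u) contributes 120

120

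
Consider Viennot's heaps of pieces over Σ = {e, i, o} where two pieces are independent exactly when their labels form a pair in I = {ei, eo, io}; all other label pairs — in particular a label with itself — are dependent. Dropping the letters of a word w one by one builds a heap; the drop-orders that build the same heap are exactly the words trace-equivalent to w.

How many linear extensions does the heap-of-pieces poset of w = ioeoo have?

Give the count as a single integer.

20

piece 0:i — minimal
piece 1:o — minimal
piece 2:e — minimal
piece 3:o rests on {1:o}
piece 4:o rests on {3:o}
minimal pieces: {0:i, 1:o, 2:e}
ways to finish when only these pieces remain (= sum over removing one remaining piece with nothing left below it):
  1 left: {0}→1  {2}→1  {4}→1
  2 left: {0,2}→2  {0,4}→2  {2,4}→2  {3,4}→1
  3 left: {0,2,4}→6  {0,3,4}→3  {1,3,4}→1  {2,3,4}→3
  placing 0:i first → 4 extensions
  placing 1:o first → 12 extensions
  placing 2:e first → 4 extensions
total linear extensions = 20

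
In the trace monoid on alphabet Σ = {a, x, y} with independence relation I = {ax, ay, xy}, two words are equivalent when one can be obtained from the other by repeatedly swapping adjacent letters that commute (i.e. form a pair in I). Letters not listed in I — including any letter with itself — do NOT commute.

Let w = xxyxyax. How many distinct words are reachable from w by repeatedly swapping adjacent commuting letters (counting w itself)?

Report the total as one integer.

105

drop 0:x onto floor
drop 1:x onto {0:x}
drop 2:y onto floor
drop 3:x onto {1:x}
drop 4:y onto {2:y}
drop 5:a onto floor
drop 6:x onto {3:x}
ground layer = {0:x, 2:y, 5:a}
drop-orders for the pieces not yet dropped (sum over which currently-grounded one goes next):
  1 to go: {4} 1  {5} 1  {6} 1
  2 to go: {2,4} 1  {3,6} 1  {4,5} 2  {4,6} 2  {5,6} 2
  3 to go: {1,3,6} 1  {2,4,5} 3  {2,4,6} 3  {3,4,6} 3  {3,5,6} 3  {4,5,6} 6
  4 to go: {0,1,3,6} 1  {1,3,4,6} 4  {1,3,5,6} 4  {2,3,4,6} 6  {2,4,5,6} 12  {3,4,5,6} 12
  5 to go: {0,1,3,4,6} 5  {0,1,3,5,6} 5  {1,2,3,4,6} 10  {1,3,4,5,6} 20  {2,3,4,5,6} 30
  if 0:x drops first: 60 orders
  if 2:y drops first: 30 orders
  if 5:a drops first: 15 orders
heap linearizations: 105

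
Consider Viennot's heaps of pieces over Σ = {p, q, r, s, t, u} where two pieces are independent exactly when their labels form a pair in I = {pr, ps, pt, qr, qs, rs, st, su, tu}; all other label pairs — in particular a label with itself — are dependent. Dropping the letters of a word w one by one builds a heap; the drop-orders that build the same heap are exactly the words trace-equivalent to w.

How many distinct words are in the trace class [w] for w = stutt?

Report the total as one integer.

20

drop 0:s onto floor
drop 1:t onto floor
drop 2:u onto floor
drop 3:t onto {1:t}
drop 4:t onto {3:t}
ground layer = {0:s, 1:t, 2:u}
drop-orders for the pieces not yet dropped (sum over which currently-grounded one goes next):
  1 to go: {0} 1  {2} 1  {4} 1
  2 to go: {0,2} 2  {0,4} 2  {2,4} 2  {3,4} 1
  3 to go: {0,2,4} 6  {0,3,4} 3  {1,3,4} 1  {2,3,4} 3
  if 0:s drops first: 4 orders
  if 1:t drops first: 12 orders
  if 2:u drops first: 4 orders
heap linearizations: 20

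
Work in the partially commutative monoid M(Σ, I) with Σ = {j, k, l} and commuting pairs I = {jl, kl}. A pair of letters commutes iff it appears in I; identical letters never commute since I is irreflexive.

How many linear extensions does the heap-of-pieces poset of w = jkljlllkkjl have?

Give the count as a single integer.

drop 0:j onto floor
drop 1:k onto {0:j}
drop 2:l onto floor
drop 3:j onto {1:k}
drop 4:l onto {2:l}
drop 5:l onto {4:l}
drop 6:l onto {5:l}
drop 7:k onto {3:j}
drop 8:k onto {7:k}
drop 9:j onto {8:k}
drop 10:l onto {6:l}
ground layer = {0:j, 2:l}
drop-orders for the pieces not yet dropped (sum over which currently-grounded one goes next):
  1 to go: {9} 1  {10} 1
  2 to go: {6,10} 1  {8,9} 1  {9,10} 2
  3 to go: {5,6,10} 1  {6,9,10} 3  {7,8,9} 1  {8,9,10} 3
  4 to go: {3,7,8,9} 1  {4,5,6,10} 1  {5,6,9,10} 4  {6,8,9,10} 6  {7,8,9,10} 4
  5 to go: {1,3,7,8,9} 1  {2,4,5,6,10} 1  {3,7,8,9,10} 5  {4,5,6,9,10} 5  {5,6,8,9,10} 10  {6,7,8,9,10} 10
  6 to go: {0,1,3,7,8,9} 1  {1,3,7,8,9,10} 6  {2,4,5,6,9,10} 6  {3,6,7,8,9,10} 15  {4,5,6,8,9,10} 15  {5,6,7,8,9,10} 20
  7 to go: {0,1,3,7,8,9,10} 7  {1,3,6,7,8,9,10} 21  {2,4,5,6,8,9,10} 21  {3,5,6,7,8,9,10} 35  {4,5,6,7,8,9,10} 35
  8 to go: {0,1,3,6,7,8,9,10} 28  {1,3,5,6,7,8,9,10} 56  {2,4,5,6,7,8,9,10} 56  {3,4,5,6,7,8,9,10} 70
  9 to go: {0,1,3,5,6,7,8,9,10} 84  {1,3,4,5,6,7,8,9,10} 126  {2,3,4,5,6,7,8,9,10} 126
  if 0:j drops first: 252 orders
  if 2:l drops first: 210 orders
heap linearizations: 462

462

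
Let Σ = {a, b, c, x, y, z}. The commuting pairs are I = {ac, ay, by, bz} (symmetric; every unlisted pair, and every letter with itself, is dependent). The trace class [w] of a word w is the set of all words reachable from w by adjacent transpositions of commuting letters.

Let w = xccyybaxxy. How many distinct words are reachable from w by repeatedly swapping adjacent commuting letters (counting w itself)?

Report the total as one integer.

6

drop 0:x onto floor
drop 1:c onto {0:x}
drop 2:c onto {1:c}
drop 3:y onto {2:c}
drop 4:y onto {3:y}
drop 5:b onto {2:c}
drop 6:a onto {5:b}
drop 7:x onto {4:y, 6:a}
drop 8:x onto {7:x}
drop 9:y onto {8:x}
ground layer = {0:x}
drop-orders for the pieces not yet dropped (sum over which currently-grounded one goes next):
  1 to go: {9} 1
  2 to go: {8,9} 1
  3 to go: {7,8,9} 1
  4 to go: {4,7,8,9} 1  {6,7,8,9} 1
  5 to go: {3,4,7,8,9} 1  {4,6,7,8,9} 2  {5,6,7,8,9} 1
  6 to go: {3,4,6,7,8,9} 3  {4,5,6,7,8,9} 3
  7 to go: {3,4,5,6,7,8,9} 6
  8 to go: {2,3,4,5,6,7,8,9} 6
  if 0:x drops first: 6 orders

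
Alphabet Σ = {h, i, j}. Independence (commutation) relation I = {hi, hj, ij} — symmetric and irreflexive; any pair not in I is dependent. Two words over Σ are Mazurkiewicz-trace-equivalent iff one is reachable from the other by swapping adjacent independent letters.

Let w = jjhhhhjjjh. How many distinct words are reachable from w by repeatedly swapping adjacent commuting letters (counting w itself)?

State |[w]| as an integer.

252

0(j) covers ∅
1(j) covers 0:j
2(h) covers ∅
3(h) covers 2:h
4(h) covers 3:h
5(h) covers 4:h
6(j) covers 1:j
7(j) covers 6:j
8(j) covers 7:j
9(h) covers 5:h
floor of heap: 0:j, 2:h
completions by unplaced set U, small U first (add the entries for U minus each lowest piece of U):
  |U|=1: {8}:1  {9}:1
  |U|=2: {5,9}:1  {7,8}:1  {8,9}:2
  |U|=3: {4,5,9}:1  {5,8,9}:3  {6,7,8}:1  {7,8,9}:3
  |U|=4: {1,6,7,8}:1  {3,4,5,9}:1  {4,5,8,9}:4  {5,7,8,9}:6  {6,7,8,9}:4
  |U|=5: {0,1,6,7,8}:1  {1,6,7,8,9}:5  {2,3,4,5,9}:1  {3,4,5,8,9}:5  {4,5,7,8,9}:10  {5,6,7,8,9}:10
  |U|=6: {0,1,6,7,8,9}:6  {1,5,6,7,8,9}:15  {2,3,4,5,8,9}:6  {3,4,5,7,8,9}:15  {4,5,6,7,8,9}:20
  |U|=7: {0,1,5,6,7,8,9}:21  {1,4,5,6,7,8,9}:35  {2,3,4,5,7,8,9}:21  {3,4,5,6,7,8,9}:35
  |U|=8: {0,1,4,5,6,7,8,9}:56  {1,3,4,5,6,7,8,9}:70  {2,3,4,5,6,7,8,9}:56
  start at 0(j): 126
  start at 2(h): 126
sum over floor = 252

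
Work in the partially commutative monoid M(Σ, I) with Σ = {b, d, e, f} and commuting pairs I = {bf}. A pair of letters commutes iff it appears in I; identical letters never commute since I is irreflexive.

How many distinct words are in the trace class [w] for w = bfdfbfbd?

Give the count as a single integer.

12

piece 0:b — minimal
piece 1:f — minimal
piece 2:d rests on {0:b, 1:f}
piece 3:f rests on {2:d}
piece 4:b rests on {2:d}
piece 5:f rests on {3:f}
piece 6:b rests on {4:b}
piece 7:d rests on {5:f, 6:b}
minimal pieces: {0:b, 1:f}
ways to finish when only these pieces remain (= sum over removing one remaining piece with nothing left below it):
  1 left: {7}→1
  2 left: {5,7}→1  {6,7}→1
  3 left: {3,5,7}→1  {4,6,7}→1  {5,6,7}→2
  4 left: {3,5,6,7}→3  {4,5,6,7}→3
  5 left: {3,4,5,6,7}→6
  6 left: {2,3,4,5,6,7}→6
  placing 0:b first → 6 extensions
  placing 1:f first → 6 extensions
total linear extensions = 12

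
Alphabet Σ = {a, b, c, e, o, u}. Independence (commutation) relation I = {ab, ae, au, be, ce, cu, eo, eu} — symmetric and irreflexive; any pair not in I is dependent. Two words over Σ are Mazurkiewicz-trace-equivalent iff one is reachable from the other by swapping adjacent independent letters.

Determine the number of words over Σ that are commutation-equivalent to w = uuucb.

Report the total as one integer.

0(u) covers ∅
1(u) covers 0:u
2(u) covers 1:u
3(c) covers ∅
4(b) covers 2:u, 3:c
floor of heap: 0:u, 3:c
completions by unplaced set U, small U first (add the entries for U minus each lowest piece of U):
  |U|=1: {4}:1
  |U|=2: {2,4}:1  {3,4}:1
  |U|=3: {1,2,4}:1  {2,3,4}:2
  start at 0(u): 3
  start at 3(c): 1
sum over floor = 4

4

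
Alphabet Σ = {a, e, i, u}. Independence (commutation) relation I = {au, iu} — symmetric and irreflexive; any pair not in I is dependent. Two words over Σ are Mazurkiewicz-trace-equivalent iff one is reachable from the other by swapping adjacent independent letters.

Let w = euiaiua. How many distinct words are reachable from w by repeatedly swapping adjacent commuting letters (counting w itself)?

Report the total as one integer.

#0=e has no predecessor
#1=u depends on [0:e]
#2=i depends on [0:e]
#3=a depends on [2:i]
#4=i depends on [3:a]
#5=u depends on [1:u]
#6=a depends on [4:i]
sources: [0:e]
N(rest) = Σ N(rest − s) over sources s of rest; N(one piece) = 1:
  size 1 → [5]=1  [6]=1
  size 2 → [1,5]=1  [4,6]=1  [5,6]=2
  size 3 → [1,5,6]=3  [3,4,6]=1  [4,5,6]=3
  size 4 → [1,4,5,6]=6  [2,3,4,6]=1  [3,4,5,6]=4
  size 5 → [1,3,4,5,6]=10  [2,3,4,5,6]=5
  first=0(e) contributes 15

15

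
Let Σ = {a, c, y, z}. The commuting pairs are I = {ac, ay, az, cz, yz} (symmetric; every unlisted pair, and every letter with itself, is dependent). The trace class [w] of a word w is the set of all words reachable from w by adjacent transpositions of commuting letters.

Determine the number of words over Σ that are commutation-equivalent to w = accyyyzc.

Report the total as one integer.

piece 0:a — minimal
piece 1:c — minimal
piece 2:c rests on {1:c}
piece 3:y rests on {2:c}
piece 4:y rests on {3:y}
piece 5:y rests on {4:y}
piece 6:z — minimal
piece 7:c rests on {5:y}
minimal pieces: {0:a, 1:c, 6:z}
ways to finish when only these pieces remain (= sum over removing one remaining piece with nothing left below it):
  1 left: {0}→1  {6}→1  {7}→1
  2 left: {0,6}→2  {0,7}→2  {5,7}→1  {6,7}→2
  3 left: {0,5,7}→3  {0,6,7}→6  {4,5,7}→1  {5,6,7}→3
  4 left: {0,4,5,7}→4  {0,5,6,7}→12  {3,4,5,7}→1  {4,5,6,7}→4
  5 left: {0,3,4,5,7}→5  {0,4,5,6,7}→20  {2,3,4,5,7}→1  {3,4,5,6,7}→5
  6 left: {0,2,3,4,5,7}→6  {0,3,4,5,6,7}→30  {1,2,3,4,5,7}→1  {2,3,4,5,6,7}→6
  placing 0:a first → 7 extensions
  placing 1:c first → 42 extensions
  placing 6:z first → 7 extensions
total linear extensions = 56

56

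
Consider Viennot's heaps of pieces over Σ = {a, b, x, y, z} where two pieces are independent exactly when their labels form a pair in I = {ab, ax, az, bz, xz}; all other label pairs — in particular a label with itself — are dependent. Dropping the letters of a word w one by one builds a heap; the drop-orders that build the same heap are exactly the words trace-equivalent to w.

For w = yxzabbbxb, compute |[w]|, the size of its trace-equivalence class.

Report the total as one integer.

56

drop 0:y onto floor
drop 1:x onto {0:y}
drop 2:z onto {0:y}
drop 3:a onto {0:y}
drop 4:b onto {1:x}
drop 5:b onto {4:b}
drop 6:b onto {5:b}
drop 7:x onto {6:b}
drop 8:b onto {7:x}
ground layer = {0:y}
drop-orders for the pieces not yet dropped (sum over which currently-grounded one goes next):
  1 to go: {2} 1  {3} 1  {8} 1
  2 to go: {2,3} 2  {2,8} 2  {3,8} 2  {7,8} 1
  3 to go: {2,3,8} 6  {2,7,8} 3  {3,7,8} 3  {6,7,8} 1
  4 to go: {2,3,7,8} 12  {2,6,7,8} 4  {3,6,7,8} 4  {5,6,7,8} 1
  5 to go: {2,3,6,7,8} 20  {2,5,6,7,8} 5  {3,5,6,7,8} 5  {4,5,6,7,8} 1
  6 to go: {1,4,5,6,7,8} 1  {2,3,5,6,7,8} 30  {2,4,5,6,7,8} 6  {3,4,5,6,7,8} 6
  7 to go: {1,2,4,5,6,7,8} 7  {1,3,4,5,6,7,8} 7  {2,3,4,5,6,7,8} 42
  if 0:y drops first: 56 orders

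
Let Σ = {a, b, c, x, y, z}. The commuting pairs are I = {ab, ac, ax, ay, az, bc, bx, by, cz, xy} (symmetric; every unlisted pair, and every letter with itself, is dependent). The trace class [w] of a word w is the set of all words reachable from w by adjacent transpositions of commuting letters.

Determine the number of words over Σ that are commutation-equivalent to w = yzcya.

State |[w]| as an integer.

#0=y has no predecessor
#1=z depends on [0:y]
#2=c depends on [0:y]
#3=y depends on [1:z, 2:c]
#4=a has no predecessor
sources: [0:y, 4:a]
N(rest) = Σ N(rest − s) over sources s of rest; N(one piece) = 1:
  size 1 → [3]=1  [4]=1
  size 2 → [1,3]=1  [2,3]=1  [3,4]=2
  size 3 → [1,2,3]=2  [1,3,4]=3  [2,3,4]=3
  first=0(y) contributes 8
  first=4(a) contributes 2
|[w]| = 10

10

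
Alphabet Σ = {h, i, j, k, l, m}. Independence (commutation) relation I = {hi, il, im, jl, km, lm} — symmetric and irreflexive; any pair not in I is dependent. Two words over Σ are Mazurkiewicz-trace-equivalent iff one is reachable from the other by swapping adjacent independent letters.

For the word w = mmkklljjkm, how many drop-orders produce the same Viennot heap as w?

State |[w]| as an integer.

134

piece 0:m — minimal
piece 1:m rests on {0:m}
piece 2:k — minimal
piece 3:k rests on {2:k}
piece 4:l rests on {3:k}
piece 5:l rests on {4:l}
piece 6:j rests on {1:m, 3:k}
piece 7:j rests on {6:j}
piece 8:k rests on {5:l, 7:j}
piece 9:m rests on {7:j}
minimal pieces: {0:m, 2:k}
ways to finish when only these pieces remain (= sum over removing one remaining piece with nothing left below it):
  1 left: {8}→1  {9}→1
  2 left: {5,8}→1  {8,9}→2
  3 left: {4,5,8}→1  {5,8,9}→3  {7,8,9}→2
  4 left: {4,5,8,9}→4  {5,7,8,9}→5  {6,7,8,9}→2
  5 left: {1,6,7,8,9}→2  {4,5,7,8,9}→9  {5,6,7,8,9}→7
  6 left: {0,1,6,7,8,9}→2  {1,5,6,7,8,9}→9  {4,5,6,7,8,9}→16
  7 left: {0,1,5,6,7,8,9}→11  {1,4,5,6,7,8,9}→25  {3,4,5,6,7,8,9}→16
  8 left: {0,1,4,5,6,7,8,9}→36  {1,3,4,5,6,7,8,9}→41  {2,3,4,5,6,7,8,9}→16
  placing 0:m first → 57 extensions
  placing 2:k first → 77 extensions
total linear extensions = 134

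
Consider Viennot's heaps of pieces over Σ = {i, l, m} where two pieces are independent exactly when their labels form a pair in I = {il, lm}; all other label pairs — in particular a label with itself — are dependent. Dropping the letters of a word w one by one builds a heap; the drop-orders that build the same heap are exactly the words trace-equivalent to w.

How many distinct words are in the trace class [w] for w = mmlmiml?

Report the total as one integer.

21

piece 0:m — minimal
piece 1:m rests on {0:m}
piece 2:l — minimal
piece 3:m rests on {1:m}
piece 4:i rests on {3:m}
piece 5:m rests on {4:i}
piece 6:l rests on {2:l}
minimal pieces: {0:m, 2:l}
ways to finish when only these pieces remain (= sum over removing one remaining piece with nothing left below it):
  1 left: {5}→1  {6}→1
  2 left: {2,6}→1  {4,5}→1  {5,6}→2
  3 left: {2,5,6}→3  {3,4,5}→1  {4,5,6}→3
  4 left: {1,3,4,5}→1  {2,4,5,6}→6  {3,4,5,6}→4
  5 left: {0,1,3,4,5}→1  {1,3,4,5,6}→5  {2,3,4,5,6}→10
  placing 0:m first → 15 extensions
  placing 2:l first → 6 extensions
total linear extensions = 21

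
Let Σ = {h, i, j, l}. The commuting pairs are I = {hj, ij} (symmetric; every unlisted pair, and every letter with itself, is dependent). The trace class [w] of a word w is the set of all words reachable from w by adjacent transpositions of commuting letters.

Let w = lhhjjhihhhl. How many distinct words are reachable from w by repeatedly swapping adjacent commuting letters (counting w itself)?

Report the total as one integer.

36

piece 0:l — minimal
piece 1:h rests on {0:l}
piece 2:h rests on {1:h}
piece 3:j rests on {0:l}
piece 4:j rests on {3:j}
piece 5:h rests on {2:h}
piece 6:i rests on {5:h}
piece 7:h rests on {6:i}
piece 8:h rests on {7:h}
piece 9:h rests on {8:h}
piece 10:l rests on {4:j, 9:h}
minimal pieces: {0:l}
ways to finish when only these pieces remain (= sum over removing one remaining piece with nothing left below it):
  1 left: {10}→1
  2 left: {4,10}→1  {9,10}→1
  3 left: {3,4,10}→1  {4,9,10}→2  {8,9,10}→1
  4 left: {3,4,9,10}→3  {4,8,9,10}→3  {7,8,9,10}→1
  5 left: {3,4,8,9,10}→6  {4,7,8,9,10}→4  {6,7,8,9,10}→1
  6 left: {3,4,7,8,9,10}→10  {4,6,7,8,9,10}→5  {5,6,7,8,9,10}→1
  7 left: {2,5,6,7,8,9,10}→1  {3,4,6,7,8,9,10}→15  {4,5,6,7,8,9,10}→6
  8 left: {1,2,5,6,7,8,9,10}→1  {2,4,5,6,7,8,9,10}→7  {3,4,5,6,7,8,9,10}→21
  9 left: {1,2,4,5,6,7,8,9,10}→8  {2,3,4,5,6,7,8,9,10}→28
  placing 0:l first → 36 extensions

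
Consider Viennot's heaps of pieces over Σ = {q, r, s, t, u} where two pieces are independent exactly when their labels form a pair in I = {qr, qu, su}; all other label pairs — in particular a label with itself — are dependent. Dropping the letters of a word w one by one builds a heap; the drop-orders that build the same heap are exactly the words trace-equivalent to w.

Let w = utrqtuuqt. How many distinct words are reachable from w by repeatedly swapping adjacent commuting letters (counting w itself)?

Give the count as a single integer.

6

drop 0:u onto floor
drop 1:t onto {0:u}
drop 2:r onto {1:t}
drop 3:q onto {1:t}
drop 4:t onto {2:r, 3:q}
drop 5:u onto {4:t}
drop 6:u onto {5:u}
drop 7:q onto {4:t}
drop 8:t onto {6:u, 7:q}
ground layer = {0:u}
drop-orders for the pieces not yet dropped (sum over which currently-grounded one goes next):
  1 to go: {8} 1
  2 to go: {6,8} 1  {7,8} 1
  3 to go: {5,6,8} 1  {6,7,8} 2
  4 to go: {5,6,7,8} 3
  5 to go: {4,5,6,7,8} 3
  6 to go: {2,4,5,6,7,8} 3  {3,4,5,6,7,8} 3
  7 to go: {2,3,4,5,6,7,8} 6
  if 0:u drops first: 6 orders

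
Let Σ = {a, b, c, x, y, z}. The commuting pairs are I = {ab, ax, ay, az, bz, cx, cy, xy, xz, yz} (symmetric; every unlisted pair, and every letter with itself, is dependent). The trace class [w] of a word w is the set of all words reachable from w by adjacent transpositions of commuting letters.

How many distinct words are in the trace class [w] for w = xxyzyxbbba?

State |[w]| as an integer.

900

piece 0:x — minimal
piece 1:x rests on {0:x}
piece 2:y — minimal
piece 3:z — minimal
piece 4:y rests on {2:y}
piece 5:x rests on {1:x}
piece 6:b rests on {4:y, 5:x}
piece 7:b rests on {6:b}
piece 8:b rests on {7:b}
piece 9:a — minimal
minimal pieces: {0:x, 2:y, 3:z, 9:a}
ways to finish when only these pieces remain (= sum over removing one remaining piece with nothing left below it):
  1 left: {3}→1  {8}→1  {9}→1
  2 left: {3,8}→2  {3,9}→2  {7,8}→1  {8,9}→2
  3 left: {3,7,8}→3  {3,8,9}→6  {6,7,8}→1  {7,8,9}→3
  4 left: {3,6,7,8}→4  {3,7,8,9}→12  {4,6,7,8}→1  {5,6,7,8}→1  {6,7,8,9}→4
  5 left: {1,5,6,7,8}→1  {2,4,6,7,8}→1  {3,4,6,7,8}→5  {3,5,6,7,8}→5  {3,6,7,8,9}→20  {4,5,6,7,8}→2  {4,6,7,8,9}→5  {5,6,7,8,9}→5
  6 left: {0,1,5,6,7,8}→1  {1,3,5,6,7,8}→6  {1,4,5,6,7,8}→3  {1,5,6,7,8,9}→6  {2,3,4,6,7,8}→6  {2,4,5,6,7,8}→3  {2,4,6,7,8,9}→6  {3,4,5,6,7,8}→12  {3,4,6,7,8,9}→30  {3,5,6,7,8,9}→30  {4,5,6,7,8,9}→12
  7 left: {0,1,3,5,6,7,8}→7  {0,1,4,5,6,7,8}→4  {0,1,5,6,7,8,9}→7  {1,2,4,5,6,7,8}→6  {1,3,4,5,6,7,8}→21  {1,3,5,6,7,8,9}→42  {1,4,5,6,7,8,9}→21  {2,3,4,5,6,7,8}→21  {2,3,4,6,7,8,9}→42  {2,4,5,6,7,8,9}→21  {3,4,5,6,7,8,9}→84
  8 left: {0,1,2,4,5,6,7,8}→10  {0,1,3,4,5,6,7,8}→32  {0,1,3,5,6,7,8,9}→56  {0,1,4,5,6,7,8,9}→32  {1,2,3,4,5,6,7,8}→48  {1,2,4,5,6,7,8,9}→48  {1,3,4,5,6,7,8,9}→168  {2,3,4,5,6,7,8,9}→168
  placing 0:x first → 432 extensions
  placing 2:y first → 288 extensions
  placing 3:z first → 90 extensions
  placing 9:a first → 90 extensions
total linear extensions = 900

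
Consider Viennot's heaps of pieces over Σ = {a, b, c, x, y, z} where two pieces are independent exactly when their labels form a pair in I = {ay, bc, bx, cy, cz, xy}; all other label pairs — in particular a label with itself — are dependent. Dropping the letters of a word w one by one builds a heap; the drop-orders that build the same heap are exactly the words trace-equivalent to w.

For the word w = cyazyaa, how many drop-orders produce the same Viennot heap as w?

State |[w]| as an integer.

drop 0:c onto floor
drop 1:y onto floor
drop 2:a onto {0:c}
drop 3:z onto {1:y, 2:a}
drop 4:y onto {3:z}
drop 5:a onto {3:z}
drop 6:a onto {5:a}
ground layer = {0:c, 1:y}
drop-orders for the pieces not yet dropped (sum over which currently-grounded one goes next):
  1 to go: {4} 1  {6} 1
  2 to go: {4,6} 2  {5,6} 1
  3 to go: {4,5,6} 3
  4 to go: {3,4,5,6} 3
  5 to go: {1,3,4,5,6} 3  {2,3,4,5,6} 3
  if 0:c drops first: 6 orders
  if 1:y drops first: 3 orders
heap linearizations: 9

9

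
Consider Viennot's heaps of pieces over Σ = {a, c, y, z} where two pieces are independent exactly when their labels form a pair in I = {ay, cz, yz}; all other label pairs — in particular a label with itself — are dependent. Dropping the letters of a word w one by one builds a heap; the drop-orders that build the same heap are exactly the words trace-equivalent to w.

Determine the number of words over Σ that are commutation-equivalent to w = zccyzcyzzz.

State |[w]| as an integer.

252

piece 0:z — minimal
piece 1:c — minimal
piece 2:c rests on {1:c}
piece 3:y rests on {2:c}
piece 4:z rests on {0:z}
piece 5:c rests on {3:y}
piece 6:y rests on {5:c}
piece 7:z rests on {4:z}
piece 8:z rests on {7:z}
piece 9:z rests on {8:z}
minimal pieces: {0:z, 1:c}
ways to finish when only these pieces remain (= sum over removing one remaining piece with nothing left below it):
  1 left: {6}→1  {9}→1
  2 left: {5,6}→1  {6,9}→2  {8,9}→1
  3 left: {3,5,6}→1  {5,6,9}→3  {6,8,9}→3  {7,8,9}→1
  4 left: {2,3,5,6}→1  {3,5,6,9}→4  {4,7,8,9}→1  {5,6,8,9}→6  {6,7,8,9}→4
  5 left: {0,4,7,8,9}→1  {1,2,3,5,6}→1  {2,3,5,6,9}→5  {3,5,6,8,9}→10  {4,6,7,8,9}→5  {5,6,7,8,9}→10
  6 left: {0,4,6,7,8,9}→6  {1,2,3,5,6,9}→6  {2,3,5,6,8,9}→15  {3,5,6,7,8,9}→20  {4,5,6,7,8,9}→15
  7 left: {0,4,5,6,7,8,9}→21  {1,2,3,5,6,8,9}→21  {2,3,5,6,7,8,9}→35  {3,4,5,6,7,8,9}→35
  8 left: {0,3,4,5,6,7,8,9}→56  {1,2,3,5,6,7,8,9}→56  {2,3,4,5,6,7,8,9}→70
  placing 0:z first → 126 extensions
  placing 1:c first → 126 extensions
total linear extensions = 252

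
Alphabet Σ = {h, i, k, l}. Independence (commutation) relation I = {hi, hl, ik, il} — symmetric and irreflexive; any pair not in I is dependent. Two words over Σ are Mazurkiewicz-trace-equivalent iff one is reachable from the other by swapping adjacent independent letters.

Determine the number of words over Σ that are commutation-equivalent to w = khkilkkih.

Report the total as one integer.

36

piece 0:k — minimal
piece 1:h rests on {0:k}
piece 2:k rests on {1:h}
piece 3:i — minimal
piece 4:l rests on {2:k}
piece 5:k rests on {4:l}
piece 6:k rests on {5:k}
piece 7:i rests on {3:i}
piece 8:h rests on {6:k}
minimal pieces: {0:k, 3:i}
ways to finish when only these pieces remain (= sum over removing one remaining piece with nothing left below it):
  1 left: {7}→1  {8}→1
  2 left: {3,7}→1  {6,8}→1  {7,8}→2
  3 left: {3,7,8}→3  {5,6,8}→1  {6,7,8}→3
  4 left: {3,6,7,8}→6  {4,5,6,8}→1  {5,6,7,8}→4
  5 left: {2,4,5,6,8}→1  {3,5,6,7,8}→10  {4,5,6,7,8}→5
  6 left: {1,2,4,5,6,8}→1  {2,4,5,6,7,8}→6  {3,4,5,6,7,8}→15
  7 left: {0,1,2,4,5,6,8}→1  {1,2,4,5,6,7,8}→7  {2,3,4,5,6,7,8}→21
  placing 0:k first → 28 extensions
  placing 3:i first → 8 extensions
total linear extensions = 36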